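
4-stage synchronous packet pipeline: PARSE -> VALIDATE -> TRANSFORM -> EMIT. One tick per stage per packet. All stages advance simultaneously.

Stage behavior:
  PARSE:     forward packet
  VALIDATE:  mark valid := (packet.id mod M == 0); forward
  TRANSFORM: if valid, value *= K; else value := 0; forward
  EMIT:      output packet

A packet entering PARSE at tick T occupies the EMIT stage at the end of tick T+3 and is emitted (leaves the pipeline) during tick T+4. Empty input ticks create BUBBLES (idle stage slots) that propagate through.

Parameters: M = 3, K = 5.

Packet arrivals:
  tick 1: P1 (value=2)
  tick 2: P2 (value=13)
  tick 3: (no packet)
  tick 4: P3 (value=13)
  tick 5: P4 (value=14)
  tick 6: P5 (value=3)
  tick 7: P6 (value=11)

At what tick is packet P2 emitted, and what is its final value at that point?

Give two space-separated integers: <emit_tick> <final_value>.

Answer: 6 0

Derivation:
Tick 1: [PARSE:P1(v=2,ok=F), VALIDATE:-, TRANSFORM:-, EMIT:-] out:-; in:P1
Tick 2: [PARSE:P2(v=13,ok=F), VALIDATE:P1(v=2,ok=F), TRANSFORM:-, EMIT:-] out:-; in:P2
Tick 3: [PARSE:-, VALIDATE:P2(v=13,ok=F), TRANSFORM:P1(v=0,ok=F), EMIT:-] out:-; in:-
Tick 4: [PARSE:P3(v=13,ok=F), VALIDATE:-, TRANSFORM:P2(v=0,ok=F), EMIT:P1(v=0,ok=F)] out:-; in:P3
Tick 5: [PARSE:P4(v=14,ok=F), VALIDATE:P3(v=13,ok=T), TRANSFORM:-, EMIT:P2(v=0,ok=F)] out:P1(v=0); in:P4
Tick 6: [PARSE:P5(v=3,ok=F), VALIDATE:P4(v=14,ok=F), TRANSFORM:P3(v=65,ok=T), EMIT:-] out:P2(v=0); in:P5
Tick 7: [PARSE:P6(v=11,ok=F), VALIDATE:P5(v=3,ok=F), TRANSFORM:P4(v=0,ok=F), EMIT:P3(v=65,ok=T)] out:-; in:P6
Tick 8: [PARSE:-, VALIDATE:P6(v=11,ok=T), TRANSFORM:P5(v=0,ok=F), EMIT:P4(v=0,ok=F)] out:P3(v=65); in:-
Tick 9: [PARSE:-, VALIDATE:-, TRANSFORM:P6(v=55,ok=T), EMIT:P5(v=0,ok=F)] out:P4(v=0); in:-
Tick 10: [PARSE:-, VALIDATE:-, TRANSFORM:-, EMIT:P6(v=55,ok=T)] out:P5(v=0); in:-
Tick 11: [PARSE:-, VALIDATE:-, TRANSFORM:-, EMIT:-] out:P6(v=55); in:-
P2: arrives tick 2, valid=False (id=2, id%3=2), emit tick 6, final value 0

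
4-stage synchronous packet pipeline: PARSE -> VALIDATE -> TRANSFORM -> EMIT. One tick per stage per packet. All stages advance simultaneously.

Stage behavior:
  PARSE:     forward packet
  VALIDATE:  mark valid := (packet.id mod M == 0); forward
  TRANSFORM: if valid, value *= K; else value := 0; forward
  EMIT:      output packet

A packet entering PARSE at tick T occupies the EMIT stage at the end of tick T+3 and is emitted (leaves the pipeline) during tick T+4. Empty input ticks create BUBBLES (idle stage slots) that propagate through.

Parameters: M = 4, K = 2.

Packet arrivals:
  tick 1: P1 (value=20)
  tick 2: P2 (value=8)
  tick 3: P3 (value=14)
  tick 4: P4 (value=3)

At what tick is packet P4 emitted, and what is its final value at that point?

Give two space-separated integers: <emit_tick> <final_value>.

Tick 1: [PARSE:P1(v=20,ok=F), VALIDATE:-, TRANSFORM:-, EMIT:-] out:-; in:P1
Tick 2: [PARSE:P2(v=8,ok=F), VALIDATE:P1(v=20,ok=F), TRANSFORM:-, EMIT:-] out:-; in:P2
Tick 3: [PARSE:P3(v=14,ok=F), VALIDATE:P2(v=8,ok=F), TRANSFORM:P1(v=0,ok=F), EMIT:-] out:-; in:P3
Tick 4: [PARSE:P4(v=3,ok=F), VALIDATE:P3(v=14,ok=F), TRANSFORM:P2(v=0,ok=F), EMIT:P1(v=0,ok=F)] out:-; in:P4
Tick 5: [PARSE:-, VALIDATE:P4(v=3,ok=T), TRANSFORM:P3(v=0,ok=F), EMIT:P2(v=0,ok=F)] out:P1(v=0); in:-
Tick 6: [PARSE:-, VALIDATE:-, TRANSFORM:P4(v=6,ok=T), EMIT:P3(v=0,ok=F)] out:P2(v=0); in:-
Tick 7: [PARSE:-, VALIDATE:-, TRANSFORM:-, EMIT:P4(v=6,ok=T)] out:P3(v=0); in:-
Tick 8: [PARSE:-, VALIDATE:-, TRANSFORM:-, EMIT:-] out:P4(v=6); in:-
P4: arrives tick 4, valid=True (id=4, id%4=0), emit tick 8, final value 6

Answer: 8 6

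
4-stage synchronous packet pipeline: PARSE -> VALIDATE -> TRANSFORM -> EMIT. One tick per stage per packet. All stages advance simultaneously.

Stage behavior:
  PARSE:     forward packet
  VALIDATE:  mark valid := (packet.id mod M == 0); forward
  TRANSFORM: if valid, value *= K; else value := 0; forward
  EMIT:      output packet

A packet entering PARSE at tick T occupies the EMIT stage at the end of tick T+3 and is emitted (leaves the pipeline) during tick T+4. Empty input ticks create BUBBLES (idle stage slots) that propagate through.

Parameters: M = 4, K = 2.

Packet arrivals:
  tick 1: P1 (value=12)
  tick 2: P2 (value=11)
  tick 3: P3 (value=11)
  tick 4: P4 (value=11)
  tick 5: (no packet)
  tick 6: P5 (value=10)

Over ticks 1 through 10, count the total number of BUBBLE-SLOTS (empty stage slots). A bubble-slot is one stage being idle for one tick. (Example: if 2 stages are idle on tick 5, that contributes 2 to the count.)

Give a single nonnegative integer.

Tick 1: [PARSE:P1(v=12,ok=F), VALIDATE:-, TRANSFORM:-, EMIT:-] out:-; bubbles=3
Tick 2: [PARSE:P2(v=11,ok=F), VALIDATE:P1(v=12,ok=F), TRANSFORM:-, EMIT:-] out:-; bubbles=2
Tick 3: [PARSE:P3(v=11,ok=F), VALIDATE:P2(v=11,ok=F), TRANSFORM:P1(v=0,ok=F), EMIT:-] out:-; bubbles=1
Tick 4: [PARSE:P4(v=11,ok=F), VALIDATE:P3(v=11,ok=F), TRANSFORM:P2(v=0,ok=F), EMIT:P1(v=0,ok=F)] out:-; bubbles=0
Tick 5: [PARSE:-, VALIDATE:P4(v=11,ok=T), TRANSFORM:P3(v=0,ok=F), EMIT:P2(v=0,ok=F)] out:P1(v=0); bubbles=1
Tick 6: [PARSE:P5(v=10,ok=F), VALIDATE:-, TRANSFORM:P4(v=22,ok=T), EMIT:P3(v=0,ok=F)] out:P2(v=0); bubbles=1
Tick 7: [PARSE:-, VALIDATE:P5(v=10,ok=F), TRANSFORM:-, EMIT:P4(v=22,ok=T)] out:P3(v=0); bubbles=2
Tick 8: [PARSE:-, VALIDATE:-, TRANSFORM:P5(v=0,ok=F), EMIT:-] out:P4(v=22); bubbles=3
Tick 9: [PARSE:-, VALIDATE:-, TRANSFORM:-, EMIT:P5(v=0,ok=F)] out:-; bubbles=3
Tick 10: [PARSE:-, VALIDATE:-, TRANSFORM:-, EMIT:-] out:P5(v=0); bubbles=4
Total bubble-slots: 20

Answer: 20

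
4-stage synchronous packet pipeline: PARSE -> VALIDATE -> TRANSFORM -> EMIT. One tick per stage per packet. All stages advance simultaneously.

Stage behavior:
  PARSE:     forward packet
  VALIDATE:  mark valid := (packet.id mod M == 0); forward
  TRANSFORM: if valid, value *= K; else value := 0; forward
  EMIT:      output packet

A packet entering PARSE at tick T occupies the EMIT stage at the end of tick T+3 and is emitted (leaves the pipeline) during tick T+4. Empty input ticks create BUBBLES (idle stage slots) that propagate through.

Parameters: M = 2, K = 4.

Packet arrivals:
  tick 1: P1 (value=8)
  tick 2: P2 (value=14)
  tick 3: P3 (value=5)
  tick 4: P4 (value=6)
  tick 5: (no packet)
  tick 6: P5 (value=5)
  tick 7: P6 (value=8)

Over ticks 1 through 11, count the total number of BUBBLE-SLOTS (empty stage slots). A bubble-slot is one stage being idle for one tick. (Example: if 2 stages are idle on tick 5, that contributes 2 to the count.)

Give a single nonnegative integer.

Tick 1: [PARSE:P1(v=8,ok=F), VALIDATE:-, TRANSFORM:-, EMIT:-] out:-; bubbles=3
Tick 2: [PARSE:P2(v=14,ok=F), VALIDATE:P1(v=8,ok=F), TRANSFORM:-, EMIT:-] out:-; bubbles=2
Tick 3: [PARSE:P3(v=5,ok=F), VALIDATE:P2(v=14,ok=T), TRANSFORM:P1(v=0,ok=F), EMIT:-] out:-; bubbles=1
Tick 4: [PARSE:P4(v=6,ok=F), VALIDATE:P3(v=5,ok=F), TRANSFORM:P2(v=56,ok=T), EMIT:P1(v=0,ok=F)] out:-; bubbles=0
Tick 5: [PARSE:-, VALIDATE:P4(v=6,ok=T), TRANSFORM:P3(v=0,ok=F), EMIT:P2(v=56,ok=T)] out:P1(v=0); bubbles=1
Tick 6: [PARSE:P5(v=5,ok=F), VALIDATE:-, TRANSFORM:P4(v=24,ok=T), EMIT:P3(v=0,ok=F)] out:P2(v=56); bubbles=1
Tick 7: [PARSE:P6(v=8,ok=F), VALIDATE:P5(v=5,ok=F), TRANSFORM:-, EMIT:P4(v=24,ok=T)] out:P3(v=0); bubbles=1
Tick 8: [PARSE:-, VALIDATE:P6(v=8,ok=T), TRANSFORM:P5(v=0,ok=F), EMIT:-] out:P4(v=24); bubbles=2
Tick 9: [PARSE:-, VALIDATE:-, TRANSFORM:P6(v=32,ok=T), EMIT:P5(v=0,ok=F)] out:-; bubbles=2
Tick 10: [PARSE:-, VALIDATE:-, TRANSFORM:-, EMIT:P6(v=32,ok=T)] out:P5(v=0); bubbles=3
Tick 11: [PARSE:-, VALIDATE:-, TRANSFORM:-, EMIT:-] out:P6(v=32); bubbles=4
Total bubble-slots: 20

Answer: 20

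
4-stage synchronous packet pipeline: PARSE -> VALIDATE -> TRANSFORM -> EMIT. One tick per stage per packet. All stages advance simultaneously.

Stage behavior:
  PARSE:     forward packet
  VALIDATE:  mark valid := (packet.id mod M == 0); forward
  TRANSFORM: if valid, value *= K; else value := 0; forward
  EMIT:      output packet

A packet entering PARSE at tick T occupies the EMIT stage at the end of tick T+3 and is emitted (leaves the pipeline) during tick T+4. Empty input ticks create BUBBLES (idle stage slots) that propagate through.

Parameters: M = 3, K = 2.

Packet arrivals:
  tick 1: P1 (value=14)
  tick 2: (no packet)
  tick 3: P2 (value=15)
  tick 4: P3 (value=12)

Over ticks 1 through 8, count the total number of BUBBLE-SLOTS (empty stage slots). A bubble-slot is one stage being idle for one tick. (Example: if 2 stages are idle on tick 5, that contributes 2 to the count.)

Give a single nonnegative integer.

Tick 1: [PARSE:P1(v=14,ok=F), VALIDATE:-, TRANSFORM:-, EMIT:-] out:-; bubbles=3
Tick 2: [PARSE:-, VALIDATE:P1(v=14,ok=F), TRANSFORM:-, EMIT:-] out:-; bubbles=3
Tick 3: [PARSE:P2(v=15,ok=F), VALIDATE:-, TRANSFORM:P1(v=0,ok=F), EMIT:-] out:-; bubbles=2
Tick 4: [PARSE:P3(v=12,ok=F), VALIDATE:P2(v=15,ok=F), TRANSFORM:-, EMIT:P1(v=0,ok=F)] out:-; bubbles=1
Tick 5: [PARSE:-, VALIDATE:P3(v=12,ok=T), TRANSFORM:P2(v=0,ok=F), EMIT:-] out:P1(v=0); bubbles=2
Tick 6: [PARSE:-, VALIDATE:-, TRANSFORM:P3(v=24,ok=T), EMIT:P2(v=0,ok=F)] out:-; bubbles=2
Tick 7: [PARSE:-, VALIDATE:-, TRANSFORM:-, EMIT:P3(v=24,ok=T)] out:P2(v=0); bubbles=3
Tick 8: [PARSE:-, VALIDATE:-, TRANSFORM:-, EMIT:-] out:P3(v=24); bubbles=4
Total bubble-slots: 20

Answer: 20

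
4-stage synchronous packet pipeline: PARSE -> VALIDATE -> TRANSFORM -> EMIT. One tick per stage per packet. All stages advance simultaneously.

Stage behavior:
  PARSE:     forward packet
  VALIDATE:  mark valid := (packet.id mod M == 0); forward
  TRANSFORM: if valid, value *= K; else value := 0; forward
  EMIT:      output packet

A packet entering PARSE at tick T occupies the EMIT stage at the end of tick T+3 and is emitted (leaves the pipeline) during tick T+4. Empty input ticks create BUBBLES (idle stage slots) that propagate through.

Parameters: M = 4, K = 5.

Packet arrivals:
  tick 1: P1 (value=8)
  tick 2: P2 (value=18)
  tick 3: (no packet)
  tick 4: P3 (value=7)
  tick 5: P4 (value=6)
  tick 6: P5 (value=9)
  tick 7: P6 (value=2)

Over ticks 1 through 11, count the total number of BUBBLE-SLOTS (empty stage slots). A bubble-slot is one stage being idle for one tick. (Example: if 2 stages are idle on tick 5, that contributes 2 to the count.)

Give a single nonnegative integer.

Tick 1: [PARSE:P1(v=8,ok=F), VALIDATE:-, TRANSFORM:-, EMIT:-] out:-; bubbles=3
Tick 2: [PARSE:P2(v=18,ok=F), VALIDATE:P1(v=8,ok=F), TRANSFORM:-, EMIT:-] out:-; bubbles=2
Tick 3: [PARSE:-, VALIDATE:P2(v=18,ok=F), TRANSFORM:P1(v=0,ok=F), EMIT:-] out:-; bubbles=2
Tick 4: [PARSE:P3(v=7,ok=F), VALIDATE:-, TRANSFORM:P2(v=0,ok=F), EMIT:P1(v=0,ok=F)] out:-; bubbles=1
Tick 5: [PARSE:P4(v=6,ok=F), VALIDATE:P3(v=7,ok=F), TRANSFORM:-, EMIT:P2(v=0,ok=F)] out:P1(v=0); bubbles=1
Tick 6: [PARSE:P5(v=9,ok=F), VALIDATE:P4(v=6,ok=T), TRANSFORM:P3(v=0,ok=F), EMIT:-] out:P2(v=0); bubbles=1
Tick 7: [PARSE:P6(v=2,ok=F), VALIDATE:P5(v=9,ok=F), TRANSFORM:P4(v=30,ok=T), EMIT:P3(v=0,ok=F)] out:-; bubbles=0
Tick 8: [PARSE:-, VALIDATE:P6(v=2,ok=F), TRANSFORM:P5(v=0,ok=F), EMIT:P4(v=30,ok=T)] out:P3(v=0); bubbles=1
Tick 9: [PARSE:-, VALIDATE:-, TRANSFORM:P6(v=0,ok=F), EMIT:P5(v=0,ok=F)] out:P4(v=30); bubbles=2
Tick 10: [PARSE:-, VALIDATE:-, TRANSFORM:-, EMIT:P6(v=0,ok=F)] out:P5(v=0); bubbles=3
Tick 11: [PARSE:-, VALIDATE:-, TRANSFORM:-, EMIT:-] out:P6(v=0); bubbles=4
Total bubble-slots: 20

Answer: 20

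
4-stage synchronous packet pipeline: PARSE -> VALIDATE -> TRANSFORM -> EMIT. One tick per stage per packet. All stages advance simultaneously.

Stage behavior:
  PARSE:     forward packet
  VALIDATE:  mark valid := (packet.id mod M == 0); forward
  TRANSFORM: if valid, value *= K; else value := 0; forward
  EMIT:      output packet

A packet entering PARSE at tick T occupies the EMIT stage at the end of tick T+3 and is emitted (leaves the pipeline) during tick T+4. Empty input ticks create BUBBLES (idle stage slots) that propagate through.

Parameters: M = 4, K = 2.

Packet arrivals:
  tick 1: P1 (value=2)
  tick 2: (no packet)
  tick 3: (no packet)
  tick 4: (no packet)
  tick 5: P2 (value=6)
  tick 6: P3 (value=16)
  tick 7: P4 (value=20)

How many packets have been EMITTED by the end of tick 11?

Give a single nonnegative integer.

Tick 1: [PARSE:P1(v=2,ok=F), VALIDATE:-, TRANSFORM:-, EMIT:-] out:-; in:P1
Tick 2: [PARSE:-, VALIDATE:P1(v=2,ok=F), TRANSFORM:-, EMIT:-] out:-; in:-
Tick 3: [PARSE:-, VALIDATE:-, TRANSFORM:P1(v=0,ok=F), EMIT:-] out:-; in:-
Tick 4: [PARSE:-, VALIDATE:-, TRANSFORM:-, EMIT:P1(v=0,ok=F)] out:-; in:-
Tick 5: [PARSE:P2(v=6,ok=F), VALIDATE:-, TRANSFORM:-, EMIT:-] out:P1(v=0); in:P2
Tick 6: [PARSE:P3(v=16,ok=F), VALIDATE:P2(v=6,ok=F), TRANSFORM:-, EMIT:-] out:-; in:P3
Tick 7: [PARSE:P4(v=20,ok=F), VALIDATE:P3(v=16,ok=F), TRANSFORM:P2(v=0,ok=F), EMIT:-] out:-; in:P4
Tick 8: [PARSE:-, VALIDATE:P4(v=20,ok=T), TRANSFORM:P3(v=0,ok=F), EMIT:P2(v=0,ok=F)] out:-; in:-
Tick 9: [PARSE:-, VALIDATE:-, TRANSFORM:P4(v=40,ok=T), EMIT:P3(v=0,ok=F)] out:P2(v=0); in:-
Tick 10: [PARSE:-, VALIDATE:-, TRANSFORM:-, EMIT:P4(v=40,ok=T)] out:P3(v=0); in:-
Tick 11: [PARSE:-, VALIDATE:-, TRANSFORM:-, EMIT:-] out:P4(v=40); in:-
Emitted by tick 11: ['P1', 'P2', 'P3', 'P4']

Answer: 4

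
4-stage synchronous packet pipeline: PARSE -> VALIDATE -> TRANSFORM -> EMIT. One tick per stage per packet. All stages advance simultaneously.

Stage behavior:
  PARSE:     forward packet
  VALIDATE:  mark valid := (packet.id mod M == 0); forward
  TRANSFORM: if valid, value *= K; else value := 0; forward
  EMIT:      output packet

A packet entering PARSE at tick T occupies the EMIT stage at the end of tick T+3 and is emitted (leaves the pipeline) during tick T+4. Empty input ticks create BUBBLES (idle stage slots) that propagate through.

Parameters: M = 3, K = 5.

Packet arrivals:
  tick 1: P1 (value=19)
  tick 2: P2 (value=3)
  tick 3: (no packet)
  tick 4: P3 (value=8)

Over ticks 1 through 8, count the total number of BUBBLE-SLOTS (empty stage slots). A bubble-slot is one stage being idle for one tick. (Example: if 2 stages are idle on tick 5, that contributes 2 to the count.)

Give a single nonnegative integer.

Answer: 20

Derivation:
Tick 1: [PARSE:P1(v=19,ok=F), VALIDATE:-, TRANSFORM:-, EMIT:-] out:-; bubbles=3
Tick 2: [PARSE:P2(v=3,ok=F), VALIDATE:P1(v=19,ok=F), TRANSFORM:-, EMIT:-] out:-; bubbles=2
Tick 3: [PARSE:-, VALIDATE:P2(v=3,ok=F), TRANSFORM:P1(v=0,ok=F), EMIT:-] out:-; bubbles=2
Tick 4: [PARSE:P3(v=8,ok=F), VALIDATE:-, TRANSFORM:P2(v=0,ok=F), EMIT:P1(v=0,ok=F)] out:-; bubbles=1
Tick 5: [PARSE:-, VALIDATE:P3(v=8,ok=T), TRANSFORM:-, EMIT:P2(v=0,ok=F)] out:P1(v=0); bubbles=2
Tick 6: [PARSE:-, VALIDATE:-, TRANSFORM:P3(v=40,ok=T), EMIT:-] out:P2(v=0); bubbles=3
Tick 7: [PARSE:-, VALIDATE:-, TRANSFORM:-, EMIT:P3(v=40,ok=T)] out:-; bubbles=3
Tick 8: [PARSE:-, VALIDATE:-, TRANSFORM:-, EMIT:-] out:P3(v=40); bubbles=4
Total bubble-slots: 20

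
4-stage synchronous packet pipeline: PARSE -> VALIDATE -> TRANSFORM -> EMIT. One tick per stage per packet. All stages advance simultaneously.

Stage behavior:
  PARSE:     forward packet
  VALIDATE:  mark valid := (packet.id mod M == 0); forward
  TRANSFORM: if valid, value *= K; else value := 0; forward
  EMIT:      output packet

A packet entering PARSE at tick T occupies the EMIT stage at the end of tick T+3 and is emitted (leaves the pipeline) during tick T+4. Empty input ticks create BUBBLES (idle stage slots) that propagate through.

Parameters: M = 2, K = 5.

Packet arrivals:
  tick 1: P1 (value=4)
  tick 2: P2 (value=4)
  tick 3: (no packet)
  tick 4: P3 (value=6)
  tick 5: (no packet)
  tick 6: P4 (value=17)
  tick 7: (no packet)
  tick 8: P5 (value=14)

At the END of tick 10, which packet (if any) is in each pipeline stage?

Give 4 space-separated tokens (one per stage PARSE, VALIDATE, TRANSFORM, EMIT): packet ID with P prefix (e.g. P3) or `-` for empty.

Tick 1: [PARSE:P1(v=4,ok=F), VALIDATE:-, TRANSFORM:-, EMIT:-] out:-; in:P1
Tick 2: [PARSE:P2(v=4,ok=F), VALIDATE:P1(v=4,ok=F), TRANSFORM:-, EMIT:-] out:-; in:P2
Tick 3: [PARSE:-, VALIDATE:P2(v=4,ok=T), TRANSFORM:P1(v=0,ok=F), EMIT:-] out:-; in:-
Tick 4: [PARSE:P3(v=6,ok=F), VALIDATE:-, TRANSFORM:P2(v=20,ok=T), EMIT:P1(v=0,ok=F)] out:-; in:P3
Tick 5: [PARSE:-, VALIDATE:P3(v=6,ok=F), TRANSFORM:-, EMIT:P2(v=20,ok=T)] out:P1(v=0); in:-
Tick 6: [PARSE:P4(v=17,ok=F), VALIDATE:-, TRANSFORM:P3(v=0,ok=F), EMIT:-] out:P2(v=20); in:P4
Tick 7: [PARSE:-, VALIDATE:P4(v=17,ok=T), TRANSFORM:-, EMIT:P3(v=0,ok=F)] out:-; in:-
Tick 8: [PARSE:P5(v=14,ok=F), VALIDATE:-, TRANSFORM:P4(v=85,ok=T), EMIT:-] out:P3(v=0); in:P5
Tick 9: [PARSE:-, VALIDATE:P5(v=14,ok=F), TRANSFORM:-, EMIT:P4(v=85,ok=T)] out:-; in:-
Tick 10: [PARSE:-, VALIDATE:-, TRANSFORM:P5(v=0,ok=F), EMIT:-] out:P4(v=85); in:-
At end of tick 10: ['-', '-', 'P5', '-']

Answer: - - P5 -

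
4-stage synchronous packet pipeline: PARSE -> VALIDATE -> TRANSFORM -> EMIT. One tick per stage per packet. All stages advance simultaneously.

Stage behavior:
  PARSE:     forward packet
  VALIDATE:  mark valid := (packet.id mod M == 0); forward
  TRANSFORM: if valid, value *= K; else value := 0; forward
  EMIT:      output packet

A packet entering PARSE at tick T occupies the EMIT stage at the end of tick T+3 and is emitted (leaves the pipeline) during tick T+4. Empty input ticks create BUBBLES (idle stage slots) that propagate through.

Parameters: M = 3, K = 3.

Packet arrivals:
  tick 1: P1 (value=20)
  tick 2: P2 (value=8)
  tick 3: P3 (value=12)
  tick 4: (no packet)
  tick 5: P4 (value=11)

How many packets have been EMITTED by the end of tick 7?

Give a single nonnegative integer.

Answer: 3

Derivation:
Tick 1: [PARSE:P1(v=20,ok=F), VALIDATE:-, TRANSFORM:-, EMIT:-] out:-; in:P1
Tick 2: [PARSE:P2(v=8,ok=F), VALIDATE:P1(v=20,ok=F), TRANSFORM:-, EMIT:-] out:-; in:P2
Tick 3: [PARSE:P3(v=12,ok=F), VALIDATE:P2(v=8,ok=F), TRANSFORM:P1(v=0,ok=F), EMIT:-] out:-; in:P3
Tick 4: [PARSE:-, VALIDATE:P3(v=12,ok=T), TRANSFORM:P2(v=0,ok=F), EMIT:P1(v=0,ok=F)] out:-; in:-
Tick 5: [PARSE:P4(v=11,ok=F), VALIDATE:-, TRANSFORM:P3(v=36,ok=T), EMIT:P2(v=0,ok=F)] out:P1(v=0); in:P4
Tick 6: [PARSE:-, VALIDATE:P4(v=11,ok=F), TRANSFORM:-, EMIT:P3(v=36,ok=T)] out:P2(v=0); in:-
Tick 7: [PARSE:-, VALIDATE:-, TRANSFORM:P4(v=0,ok=F), EMIT:-] out:P3(v=36); in:-
Emitted by tick 7: ['P1', 'P2', 'P3']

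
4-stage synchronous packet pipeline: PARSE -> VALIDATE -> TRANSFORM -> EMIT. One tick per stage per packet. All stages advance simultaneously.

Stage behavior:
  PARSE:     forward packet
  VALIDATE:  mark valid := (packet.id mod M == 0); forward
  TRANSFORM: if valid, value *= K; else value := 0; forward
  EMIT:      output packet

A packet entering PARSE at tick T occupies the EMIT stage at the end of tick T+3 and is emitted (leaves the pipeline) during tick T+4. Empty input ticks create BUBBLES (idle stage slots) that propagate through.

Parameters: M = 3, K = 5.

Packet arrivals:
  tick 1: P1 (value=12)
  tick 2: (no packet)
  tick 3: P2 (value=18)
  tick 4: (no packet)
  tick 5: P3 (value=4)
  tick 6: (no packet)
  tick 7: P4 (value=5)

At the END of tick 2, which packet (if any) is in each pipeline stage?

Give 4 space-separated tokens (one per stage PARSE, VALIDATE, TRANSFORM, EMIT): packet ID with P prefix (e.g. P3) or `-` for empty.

Tick 1: [PARSE:P1(v=12,ok=F), VALIDATE:-, TRANSFORM:-, EMIT:-] out:-; in:P1
Tick 2: [PARSE:-, VALIDATE:P1(v=12,ok=F), TRANSFORM:-, EMIT:-] out:-; in:-
At end of tick 2: ['-', 'P1', '-', '-']

Answer: - P1 - -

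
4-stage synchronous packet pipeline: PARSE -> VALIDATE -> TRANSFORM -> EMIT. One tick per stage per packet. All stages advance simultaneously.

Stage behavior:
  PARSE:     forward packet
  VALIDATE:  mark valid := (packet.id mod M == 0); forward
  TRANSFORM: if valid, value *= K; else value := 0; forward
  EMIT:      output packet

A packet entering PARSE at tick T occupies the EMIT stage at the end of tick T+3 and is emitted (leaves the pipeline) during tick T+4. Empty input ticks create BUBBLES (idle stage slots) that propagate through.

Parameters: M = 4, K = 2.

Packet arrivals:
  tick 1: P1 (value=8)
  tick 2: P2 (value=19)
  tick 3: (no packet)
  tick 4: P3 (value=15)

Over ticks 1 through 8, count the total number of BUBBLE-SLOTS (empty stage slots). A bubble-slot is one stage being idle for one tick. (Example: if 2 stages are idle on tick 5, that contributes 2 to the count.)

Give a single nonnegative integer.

Answer: 20

Derivation:
Tick 1: [PARSE:P1(v=8,ok=F), VALIDATE:-, TRANSFORM:-, EMIT:-] out:-; bubbles=3
Tick 2: [PARSE:P2(v=19,ok=F), VALIDATE:P1(v=8,ok=F), TRANSFORM:-, EMIT:-] out:-; bubbles=2
Tick 3: [PARSE:-, VALIDATE:P2(v=19,ok=F), TRANSFORM:P1(v=0,ok=F), EMIT:-] out:-; bubbles=2
Tick 4: [PARSE:P3(v=15,ok=F), VALIDATE:-, TRANSFORM:P2(v=0,ok=F), EMIT:P1(v=0,ok=F)] out:-; bubbles=1
Tick 5: [PARSE:-, VALIDATE:P3(v=15,ok=F), TRANSFORM:-, EMIT:P2(v=0,ok=F)] out:P1(v=0); bubbles=2
Tick 6: [PARSE:-, VALIDATE:-, TRANSFORM:P3(v=0,ok=F), EMIT:-] out:P2(v=0); bubbles=3
Tick 7: [PARSE:-, VALIDATE:-, TRANSFORM:-, EMIT:P3(v=0,ok=F)] out:-; bubbles=3
Tick 8: [PARSE:-, VALIDATE:-, TRANSFORM:-, EMIT:-] out:P3(v=0); bubbles=4
Total bubble-slots: 20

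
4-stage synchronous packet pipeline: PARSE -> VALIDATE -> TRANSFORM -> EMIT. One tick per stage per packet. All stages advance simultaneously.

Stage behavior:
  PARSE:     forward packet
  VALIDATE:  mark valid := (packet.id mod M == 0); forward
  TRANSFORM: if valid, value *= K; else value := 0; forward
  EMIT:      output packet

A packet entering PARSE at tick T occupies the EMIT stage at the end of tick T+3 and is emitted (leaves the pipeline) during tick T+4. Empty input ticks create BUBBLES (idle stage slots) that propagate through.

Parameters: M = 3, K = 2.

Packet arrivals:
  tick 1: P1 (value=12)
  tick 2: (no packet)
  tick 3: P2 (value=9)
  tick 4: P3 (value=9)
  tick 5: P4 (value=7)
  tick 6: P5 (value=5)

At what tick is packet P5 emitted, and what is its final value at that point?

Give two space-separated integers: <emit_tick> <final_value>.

Answer: 10 0

Derivation:
Tick 1: [PARSE:P1(v=12,ok=F), VALIDATE:-, TRANSFORM:-, EMIT:-] out:-; in:P1
Tick 2: [PARSE:-, VALIDATE:P1(v=12,ok=F), TRANSFORM:-, EMIT:-] out:-; in:-
Tick 3: [PARSE:P2(v=9,ok=F), VALIDATE:-, TRANSFORM:P1(v=0,ok=F), EMIT:-] out:-; in:P2
Tick 4: [PARSE:P3(v=9,ok=F), VALIDATE:P2(v=9,ok=F), TRANSFORM:-, EMIT:P1(v=0,ok=F)] out:-; in:P3
Tick 5: [PARSE:P4(v=7,ok=F), VALIDATE:P3(v=9,ok=T), TRANSFORM:P2(v=0,ok=F), EMIT:-] out:P1(v=0); in:P4
Tick 6: [PARSE:P5(v=5,ok=F), VALIDATE:P4(v=7,ok=F), TRANSFORM:P3(v=18,ok=T), EMIT:P2(v=0,ok=F)] out:-; in:P5
Tick 7: [PARSE:-, VALIDATE:P5(v=5,ok=F), TRANSFORM:P4(v=0,ok=F), EMIT:P3(v=18,ok=T)] out:P2(v=0); in:-
Tick 8: [PARSE:-, VALIDATE:-, TRANSFORM:P5(v=0,ok=F), EMIT:P4(v=0,ok=F)] out:P3(v=18); in:-
Tick 9: [PARSE:-, VALIDATE:-, TRANSFORM:-, EMIT:P5(v=0,ok=F)] out:P4(v=0); in:-
Tick 10: [PARSE:-, VALIDATE:-, TRANSFORM:-, EMIT:-] out:P5(v=0); in:-
P5: arrives tick 6, valid=False (id=5, id%3=2), emit tick 10, final value 0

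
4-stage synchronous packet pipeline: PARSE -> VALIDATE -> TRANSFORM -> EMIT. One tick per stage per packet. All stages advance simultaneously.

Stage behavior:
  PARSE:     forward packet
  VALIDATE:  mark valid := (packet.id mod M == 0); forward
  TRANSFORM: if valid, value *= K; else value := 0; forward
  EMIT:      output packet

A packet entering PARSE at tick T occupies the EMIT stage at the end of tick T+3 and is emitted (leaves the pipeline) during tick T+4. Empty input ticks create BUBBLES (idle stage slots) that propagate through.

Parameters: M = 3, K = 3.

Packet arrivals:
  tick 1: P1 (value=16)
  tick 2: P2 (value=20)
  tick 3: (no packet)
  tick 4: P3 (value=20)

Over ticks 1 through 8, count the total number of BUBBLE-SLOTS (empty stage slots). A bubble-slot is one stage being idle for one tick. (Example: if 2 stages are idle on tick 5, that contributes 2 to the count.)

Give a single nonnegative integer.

Answer: 20

Derivation:
Tick 1: [PARSE:P1(v=16,ok=F), VALIDATE:-, TRANSFORM:-, EMIT:-] out:-; bubbles=3
Tick 2: [PARSE:P2(v=20,ok=F), VALIDATE:P1(v=16,ok=F), TRANSFORM:-, EMIT:-] out:-; bubbles=2
Tick 3: [PARSE:-, VALIDATE:P2(v=20,ok=F), TRANSFORM:P1(v=0,ok=F), EMIT:-] out:-; bubbles=2
Tick 4: [PARSE:P3(v=20,ok=F), VALIDATE:-, TRANSFORM:P2(v=0,ok=F), EMIT:P1(v=0,ok=F)] out:-; bubbles=1
Tick 5: [PARSE:-, VALIDATE:P3(v=20,ok=T), TRANSFORM:-, EMIT:P2(v=0,ok=F)] out:P1(v=0); bubbles=2
Tick 6: [PARSE:-, VALIDATE:-, TRANSFORM:P3(v=60,ok=T), EMIT:-] out:P2(v=0); bubbles=3
Tick 7: [PARSE:-, VALIDATE:-, TRANSFORM:-, EMIT:P3(v=60,ok=T)] out:-; bubbles=3
Tick 8: [PARSE:-, VALIDATE:-, TRANSFORM:-, EMIT:-] out:P3(v=60); bubbles=4
Total bubble-slots: 20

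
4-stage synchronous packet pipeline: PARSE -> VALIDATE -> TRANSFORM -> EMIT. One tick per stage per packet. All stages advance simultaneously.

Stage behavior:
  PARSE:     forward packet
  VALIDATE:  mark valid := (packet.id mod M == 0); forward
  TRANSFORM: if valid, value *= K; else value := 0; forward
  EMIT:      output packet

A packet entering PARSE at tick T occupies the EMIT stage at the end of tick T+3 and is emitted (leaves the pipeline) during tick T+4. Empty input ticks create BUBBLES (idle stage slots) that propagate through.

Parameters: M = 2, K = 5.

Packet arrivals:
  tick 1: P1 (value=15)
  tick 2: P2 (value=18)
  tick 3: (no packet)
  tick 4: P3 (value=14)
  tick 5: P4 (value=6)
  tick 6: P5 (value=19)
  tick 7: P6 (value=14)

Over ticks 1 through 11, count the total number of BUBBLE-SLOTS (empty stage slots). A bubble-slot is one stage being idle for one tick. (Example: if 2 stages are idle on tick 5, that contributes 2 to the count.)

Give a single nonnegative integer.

Tick 1: [PARSE:P1(v=15,ok=F), VALIDATE:-, TRANSFORM:-, EMIT:-] out:-; bubbles=3
Tick 2: [PARSE:P2(v=18,ok=F), VALIDATE:P1(v=15,ok=F), TRANSFORM:-, EMIT:-] out:-; bubbles=2
Tick 3: [PARSE:-, VALIDATE:P2(v=18,ok=T), TRANSFORM:P1(v=0,ok=F), EMIT:-] out:-; bubbles=2
Tick 4: [PARSE:P3(v=14,ok=F), VALIDATE:-, TRANSFORM:P2(v=90,ok=T), EMIT:P1(v=0,ok=F)] out:-; bubbles=1
Tick 5: [PARSE:P4(v=6,ok=F), VALIDATE:P3(v=14,ok=F), TRANSFORM:-, EMIT:P2(v=90,ok=T)] out:P1(v=0); bubbles=1
Tick 6: [PARSE:P5(v=19,ok=F), VALIDATE:P4(v=6,ok=T), TRANSFORM:P3(v=0,ok=F), EMIT:-] out:P2(v=90); bubbles=1
Tick 7: [PARSE:P6(v=14,ok=F), VALIDATE:P5(v=19,ok=F), TRANSFORM:P4(v=30,ok=T), EMIT:P3(v=0,ok=F)] out:-; bubbles=0
Tick 8: [PARSE:-, VALIDATE:P6(v=14,ok=T), TRANSFORM:P5(v=0,ok=F), EMIT:P4(v=30,ok=T)] out:P3(v=0); bubbles=1
Tick 9: [PARSE:-, VALIDATE:-, TRANSFORM:P6(v=70,ok=T), EMIT:P5(v=0,ok=F)] out:P4(v=30); bubbles=2
Tick 10: [PARSE:-, VALIDATE:-, TRANSFORM:-, EMIT:P6(v=70,ok=T)] out:P5(v=0); bubbles=3
Tick 11: [PARSE:-, VALIDATE:-, TRANSFORM:-, EMIT:-] out:P6(v=70); bubbles=4
Total bubble-slots: 20

Answer: 20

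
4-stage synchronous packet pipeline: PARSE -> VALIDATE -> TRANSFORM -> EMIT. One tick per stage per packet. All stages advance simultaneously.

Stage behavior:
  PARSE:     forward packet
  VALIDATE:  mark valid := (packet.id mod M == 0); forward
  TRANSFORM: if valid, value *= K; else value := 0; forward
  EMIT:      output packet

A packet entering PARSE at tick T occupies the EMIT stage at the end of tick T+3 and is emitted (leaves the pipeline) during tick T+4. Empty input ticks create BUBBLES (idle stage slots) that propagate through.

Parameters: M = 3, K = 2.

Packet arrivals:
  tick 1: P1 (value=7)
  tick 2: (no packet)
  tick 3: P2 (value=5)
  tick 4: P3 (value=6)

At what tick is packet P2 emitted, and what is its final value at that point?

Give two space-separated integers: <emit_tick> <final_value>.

Answer: 7 0

Derivation:
Tick 1: [PARSE:P1(v=7,ok=F), VALIDATE:-, TRANSFORM:-, EMIT:-] out:-; in:P1
Tick 2: [PARSE:-, VALIDATE:P1(v=7,ok=F), TRANSFORM:-, EMIT:-] out:-; in:-
Tick 3: [PARSE:P2(v=5,ok=F), VALIDATE:-, TRANSFORM:P1(v=0,ok=F), EMIT:-] out:-; in:P2
Tick 4: [PARSE:P3(v=6,ok=F), VALIDATE:P2(v=5,ok=F), TRANSFORM:-, EMIT:P1(v=0,ok=F)] out:-; in:P3
Tick 5: [PARSE:-, VALIDATE:P3(v=6,ok=T), TRANSFORM:P2(v=0,ok=F), EMIT:-] out:P1(v=0); in:-
Tick 6: [PARSE:-, VALIDATE:-, TRANSFORM:P3(v=12,ok=T), EMIT:P2(v=0,ok=F)] out:-; in:-
Tick 7: [PARSE:-, VALIDATE:-, TRANSFORM:-, EMIT:P3(v=12,ok=T)] out:P2(v=0); in:-
Tick 8: [PARSE:-, VALIDATE:-, TRANSFORM:-, EMIT:-] out:P3(v=12); in:-
P2: arrives tick 3, valid=False (id=2, id%3=2), emit tick 7, final value 0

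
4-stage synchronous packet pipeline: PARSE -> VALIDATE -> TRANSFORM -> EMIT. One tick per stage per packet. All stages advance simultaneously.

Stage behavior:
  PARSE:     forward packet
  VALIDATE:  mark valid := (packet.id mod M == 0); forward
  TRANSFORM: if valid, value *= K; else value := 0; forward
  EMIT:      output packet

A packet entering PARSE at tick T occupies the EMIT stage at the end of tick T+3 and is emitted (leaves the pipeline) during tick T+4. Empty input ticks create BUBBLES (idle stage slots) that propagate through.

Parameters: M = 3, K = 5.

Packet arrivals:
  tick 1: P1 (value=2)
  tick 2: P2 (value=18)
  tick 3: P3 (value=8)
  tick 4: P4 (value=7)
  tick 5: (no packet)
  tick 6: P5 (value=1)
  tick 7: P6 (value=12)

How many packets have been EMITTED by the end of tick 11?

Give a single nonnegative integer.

Tick 1: [PARSE:P1(v=2,ok=F), VALIDATE:-, TRANSFORM:-, EMIT:-] out:-; in:P1
Tick 2: [PARSE:P2(v=18,ok=F), VALIDATE:P1(v=2,ok=F), TRANSFORM:-, EMIT:-] out:-; in:P2
Tick 3: [PARSE:P3(v=8,ok=F), VALIDATE:P2(v=18,ok=F), TRANSFORM:P1(v=0,ok=F), EMIT:-] out:-; in:P3
Tick 4: [PARSE:P4(v=7,ok=F), VALIDATE:P3(v=8,ok=T), TRANSFORM:P2(v=0,ok=F), EMIT:P1(v=0,ok=F)] out:-; in:P4
Tick 5: [PARSE:-, VALIDATE:P4(v=7,ok=F), TRANSFORM:P3(v=40,ok=T), EMIT:P2(v=0,ok=F)] out:P1(v=0); in:-
Tick 6: [PARSE:P5(v=1,ok=F), VALIDATE:-, TRANSFORM:P4(v=0,ok=F), EMIT:P3(v=40,ok=T)] out:P2(v=0); in:P5
Tick 7: [PARSE:P6(v=12,ok=F), VALIDATE:P5(v=1,ok=F), TRANSFORM:-, EMIT:P4(v=0,ok=F)] out:P3(v=40); in:P6
Tick 8: [PARSE:-, VALIDATE:P6(v=12,ok=T), TRANSFORM:P5(v=0,ok=F), EMIT:-] out:P4(v=0); in:-
Tick 9: [PARSE:-, VALIDATE:-, TRANSFORM:P6(v=60,ok=T), EMIT:P5(v=0,ok=F)] out:-; in:-
Tick 10: [PARSE:-, VALIDATE:-, TRANSFORM:-, EMIT:P6(v=60,ok=T)] out:P5(v=0); in:-
Tick 11: [PARSE:-, VALIDATE:-, TRANSFORM:-, EMIT:-] out:P6(v=60); in:-
Emitted by tick 11: ['P1', 'P2', 'P3', 'P4', 'P5', 'P6']

Answer: 6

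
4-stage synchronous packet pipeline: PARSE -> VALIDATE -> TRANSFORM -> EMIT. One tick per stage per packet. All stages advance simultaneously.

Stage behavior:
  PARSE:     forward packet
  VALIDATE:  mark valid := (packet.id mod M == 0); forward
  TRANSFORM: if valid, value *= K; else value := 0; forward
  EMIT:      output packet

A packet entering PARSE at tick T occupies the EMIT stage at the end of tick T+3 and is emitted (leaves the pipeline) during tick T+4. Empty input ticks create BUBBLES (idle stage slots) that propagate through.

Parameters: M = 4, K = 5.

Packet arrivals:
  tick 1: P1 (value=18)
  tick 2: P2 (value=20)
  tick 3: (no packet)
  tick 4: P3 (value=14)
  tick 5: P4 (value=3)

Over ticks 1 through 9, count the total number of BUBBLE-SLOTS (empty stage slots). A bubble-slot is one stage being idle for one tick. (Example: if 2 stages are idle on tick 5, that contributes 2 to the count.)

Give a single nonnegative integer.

Tick 1: [PARSE:P1(v=18,ok=F), VALIDATE:-, TRANSFORM:-, EMIT:-] out:-; bubbles=3
Tick 2: [PARSE:P2(v=20,ok=F), VALIDATE:P1(v=18,ok=F), TRANSFORM:-, EMIT:-] out:-; bubbles=2
Tick 3: [PARSE:-, VALIDATE:P2(v=20,ok=F), TRANSFORM:P1(v=0,ok=F), EMIT:-] out:-; bubbles=2
Tick 4: [PARSE:P3(v=14,ok=F), VALIDATE:-, TRANSFORM:P2(v=0,ok=F), EMIT:P1(v=0,ok=F)] out:-; bubbles=1
Tick 5: [PARSE:P4(v=3,ok=F), VALIDATE:P3(v=14,ok=F), TRANSFORM:-, EMIT:P2(v=0,ok=F)] out:P1(v=0); bubbles=1
Tick 6: [PARSE:-, VALIDATE:P4(v=3,ok=T), TRANSFORM:P3(v=0,ok=F), EMIT:-] out:P2(v=0); bubbles=2
Tick 7: [PARSE:-, VALIDATE:-, TRANSFORM:P4(v=15,ok=T), EMIT:P3(v=0,ok=F)] out:-; bubbles=2
Tick 8: [PARSE:-, VALIDATE:-, TRANSFORM:-, EMIT:P4(v=15,ok=T)] out:P3(v=0); bubbles=3
Tick 9: [PARSE:-, VALIDATE:-, TRANSFORM:-, EMIT:-] out:P4(v=15); bubbles=4
Total bubble-slots: 20

Answer: 20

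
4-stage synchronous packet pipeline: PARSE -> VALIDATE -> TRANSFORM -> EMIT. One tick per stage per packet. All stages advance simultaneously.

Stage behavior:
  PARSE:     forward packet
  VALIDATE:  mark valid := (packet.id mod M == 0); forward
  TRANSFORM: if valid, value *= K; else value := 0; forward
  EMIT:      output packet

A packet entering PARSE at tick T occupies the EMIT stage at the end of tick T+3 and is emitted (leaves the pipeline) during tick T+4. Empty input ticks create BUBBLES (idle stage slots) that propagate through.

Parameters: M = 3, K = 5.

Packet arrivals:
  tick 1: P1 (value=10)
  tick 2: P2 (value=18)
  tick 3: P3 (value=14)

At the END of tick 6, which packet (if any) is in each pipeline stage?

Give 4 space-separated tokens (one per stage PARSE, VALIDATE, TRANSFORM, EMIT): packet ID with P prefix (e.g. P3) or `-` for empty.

Tick 1: [PARSE:P1(v=10,ok=F), VALIDATE:-, TRANSFORM:-, EMIT:-] out:-; in:P1
Tick 2: [PARSE:P2(v=18,ok=F), VALIDATE:P1(v=10,ok=F), TRANSFORM:-, EMIT:-] out:-; in:P2
Tick 3: [PARSE:P3(v=14,ok=F), VALIDATE:P2(v=18,ok=F), TRANSFORM:P1(v=0,ok=F), EMIT:-] out:-; in:P3
Tick 4: [PARSE:-, VALIDATE:P3(v=14,ok=T), TRANSFORM:P2(v=0,ok=F), EMIT:P1(v=0,ok=F)] out:-; in:-
Tick 5: [PARSE:-, VALIDATE:-, TRANSFORM:P3(v=70,ok=T), EMIT:P2(v=0,ok=F)] out:P1(v=0); in:-
Tick 6: [PARSE:-, VALIDATE:-, TRANSFORM:-, EMIT:P3(v=70,ok=T)] out:P2(v=0); in:-
At end of tick 6: ['-', '-', '-', 'P3']

Answer: - - - P3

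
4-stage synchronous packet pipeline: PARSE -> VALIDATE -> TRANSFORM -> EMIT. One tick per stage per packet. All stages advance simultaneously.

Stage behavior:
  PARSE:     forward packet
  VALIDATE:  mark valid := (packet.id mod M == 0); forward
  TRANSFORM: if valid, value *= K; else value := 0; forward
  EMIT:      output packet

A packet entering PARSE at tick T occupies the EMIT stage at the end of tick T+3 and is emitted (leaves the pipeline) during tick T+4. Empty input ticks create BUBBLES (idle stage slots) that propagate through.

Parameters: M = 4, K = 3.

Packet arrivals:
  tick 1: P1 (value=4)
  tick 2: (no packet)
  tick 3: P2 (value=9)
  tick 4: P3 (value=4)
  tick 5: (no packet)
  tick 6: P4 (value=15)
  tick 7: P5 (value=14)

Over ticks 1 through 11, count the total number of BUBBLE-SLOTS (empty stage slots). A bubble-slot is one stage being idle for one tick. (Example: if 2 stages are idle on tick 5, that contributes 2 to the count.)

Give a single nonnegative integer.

Answer: 24

Derivation:
Tick 1: [PARSE:P1(v=4,ok=F), VALIDATE:-, TRANSFORM:-, EMIT:-] out:-; bubbles=3
Tick 2: [PARSE:-, VALIDATE:P1(v=4,ok=F), TRANSFORM:-, EMIT:-] out:-; bubbles=3
Tick 3: [PARSE:P2(v=9,ok=F), VALIDATE:-, TRANSFORM:P1(v=0,ok=F), EMIT:-] out:-; bubbles=2
Tick 4: [PARSE:P3(v=4,ok=F), VALIDATE:P2(v=9,ok=F), TRANSFORM:-, EMIT:P1(v=0,ok=F)] out:-; bubbles=1
Tick 5: [PARSE:-, VALIDATE:P3(v=4,ok=F), TRANSFORM:P2(v=0,ok=F), EMIT:-] out:P1(v=0); bubbles=2
Tick 6: [PARSE:P4(v=15,ok=F), VALIDATE:-, TRANSFORM:P3(v=0,ok=F), EMIT:P2(v=0,ok=F)] out:-; bubbles=1
Tick 7: [PARSE:P5(v=14,ok=F), VALIDATE:P4(v=15,ok=T), TRANSFORM:-, EMIT:P3(v=0,ok=F)] out:P2(v=0); bubbles=1
Tick 8: [PARSE:-, VALIDATE:P5(v=14,ok=F), TRANSFORM:P4(v=45,ok=T), EMIT:-] out:P3(v=0); bubbles=2
Tick 9: [PARSE:-, VALIDATE:-, TRANSFORM:P5(v=0,ok=F), EMIT:P4(v=45,ok=T)] out:-; bubbles=2
Tick 10: [PARSE:-, VALIDATE:-, TRANSFORM:-, EMIT:P5(v=0,ok=F)] out:P4(v=45); bubbles=3
Tick 11: [PARSE:-, VALIDATE:-, TRANSFORM:-, EMIT:-] out:P5(v=0); bubbles=4
Total bubble-slots: 24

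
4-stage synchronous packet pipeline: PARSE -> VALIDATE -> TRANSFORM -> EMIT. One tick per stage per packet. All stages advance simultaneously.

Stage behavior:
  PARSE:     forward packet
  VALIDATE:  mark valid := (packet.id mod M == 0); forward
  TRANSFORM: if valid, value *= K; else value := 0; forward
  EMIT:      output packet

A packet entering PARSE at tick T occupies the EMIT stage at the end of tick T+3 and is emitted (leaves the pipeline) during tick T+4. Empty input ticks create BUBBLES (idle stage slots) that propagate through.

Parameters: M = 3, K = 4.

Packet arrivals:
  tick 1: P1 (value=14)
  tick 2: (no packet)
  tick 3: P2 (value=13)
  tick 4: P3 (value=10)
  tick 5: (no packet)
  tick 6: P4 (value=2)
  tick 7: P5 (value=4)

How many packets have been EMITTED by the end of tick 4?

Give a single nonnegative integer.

Answer: 0

Derivation:
Tick 1: [PARSE:P1(v=14,ok=F), VALIDATE:-, TRANSFORM:-, EMIT:-] out:-; in:P1
Tick 2: [PARSE:-, VALIDATE:P1(v=14,ok=F), TRANSFORM:-, EMIT:-] out:-; in:-
Tick 3: [PARSE:P2(v=13,ok=F), VALIDATE:-, TRANSFORM:P1(v=0,ok=F), EMIT:-] out:-; in:P2
Tick 4: [PARSE:P3(v=10,ok=F), VALIDATE:P2(v=13,ok=F), TRANSFORM:-, EMIT:P1(v=0,ok=F)] out:-; in:P3
Emitted by tick 4: []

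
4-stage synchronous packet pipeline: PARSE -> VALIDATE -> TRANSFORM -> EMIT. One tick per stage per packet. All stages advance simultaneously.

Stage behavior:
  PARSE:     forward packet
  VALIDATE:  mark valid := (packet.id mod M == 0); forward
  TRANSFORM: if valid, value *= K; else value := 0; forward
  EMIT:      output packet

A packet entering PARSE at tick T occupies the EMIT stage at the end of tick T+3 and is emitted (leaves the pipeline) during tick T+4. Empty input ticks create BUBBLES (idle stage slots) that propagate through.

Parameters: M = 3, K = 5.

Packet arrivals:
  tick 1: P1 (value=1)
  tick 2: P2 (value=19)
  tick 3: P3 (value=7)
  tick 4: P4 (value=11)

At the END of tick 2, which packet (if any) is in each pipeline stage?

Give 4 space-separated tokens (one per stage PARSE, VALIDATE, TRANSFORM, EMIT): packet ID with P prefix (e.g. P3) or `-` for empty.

Answer: P2 P1 - -

Derivation:
Tick 1: [PARSE:P1(v=1,ok=F), VALIDATE:-, TRANSFORM:-, EMIT:-] out:-; in:P1
Tick 2: [PARSE:P2(v=19,ok=F), VALIDATE:P1(v=1,ok=F), TRANSFORM:-, EMIT:-] out:-; in:P2
At end of tick 2: ['P2', 'P1', '-', '-']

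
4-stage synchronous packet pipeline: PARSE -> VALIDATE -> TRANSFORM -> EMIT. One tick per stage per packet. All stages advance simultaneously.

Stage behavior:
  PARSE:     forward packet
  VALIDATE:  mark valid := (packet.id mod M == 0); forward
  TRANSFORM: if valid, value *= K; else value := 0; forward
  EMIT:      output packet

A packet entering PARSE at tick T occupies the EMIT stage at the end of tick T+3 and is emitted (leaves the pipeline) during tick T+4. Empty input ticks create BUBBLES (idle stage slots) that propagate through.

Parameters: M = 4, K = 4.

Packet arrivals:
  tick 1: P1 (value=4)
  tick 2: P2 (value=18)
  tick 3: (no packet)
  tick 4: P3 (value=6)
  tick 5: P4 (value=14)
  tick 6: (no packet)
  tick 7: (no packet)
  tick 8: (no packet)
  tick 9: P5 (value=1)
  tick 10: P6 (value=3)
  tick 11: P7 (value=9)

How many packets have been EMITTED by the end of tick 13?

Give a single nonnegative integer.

Tick 1: [PARSE:P1(v=4,ok=F), VALIDATE:-, TRANSFORM:-, EMIT:-] out:-; in:P1
Tick 2: [PARSE:P2(v=18,ok=F), VALIDATE:P1(v=4,ok=F), TRANSFORM:-, EMIT:-] out:-; in:P2
Tick 3: [PARSE:-, VALIDATE:P2(v=18,ok=F), TRANSFORM:P1(v=0,ok=F), EMIT:-] out:-; in:-
Tick 4: [PARSE:P3(v=6,ok=F), VALIDATE:-, TRANSFORM:P2(v=0,ok=F), EMIT:P1(v=0,ok=F)] out:-; in:P3
Tick 5: [PARSE:P4(v=14,ok=F), VALIDATE:P3(v=6,ok=F), TRANSFORM:-, EMIT:P2(v=0,ok=F)] out:P1(v=0); in:P4
Tick 6: [PARSE:-, VALIDATE:P4(v=14,ok=T), TRANSFORM:P3(v=0,ok=F), EMIT:-] out:P2(v=0); in:-
Tick 7: [PARSE:-, VALIDATE:-, TRANSFORM:P4(v=56,ok=T), EMIT:P3(v=0,ok=F)] out:-; in:-
Tick 8: [PARSE:-, VALIDATE:-, TRANSFORM:-, EMIT:P4(v=56,ok=T)] out:P3(v=0); in:-
Tick 9: [PARSE:P5(v=1,ok=F), VALIDATE:-, TRANSFORM:-, EMIT:-] out:P4(v=56); in:P5
Tick 10: [PARSE:P6(v=3,ok=F), VALIDATE:P5(v=1,ok=F), TRANSFORM:-, EMIT:-] out:-; in:P6
Tick 11: [PARSE:P7(v=9,ok=F), VALIDATE:P6(v=3,ok=F), TRANSFORM:P5(v=0,ok=F), EMIT:-] out:-; in:P7
Tick 12: [PARSE:-, VALIDATE:P7(v=9,ok=F), TRANSFORM:P6(v=0,ok=F), EMIT:P5(v=0,ok=F)] out:-; in:-
Tick 13: [PARSE:-, VALIDATE:-, TRANSFORM:P7(v=0,ok=F), EMIT:P6(v=0,ok=F)] out:P5(v=0); in:-
Emitted by tick 13: ['P1', 'P2', 'P3', 'P4', 'P5']

Answer: 5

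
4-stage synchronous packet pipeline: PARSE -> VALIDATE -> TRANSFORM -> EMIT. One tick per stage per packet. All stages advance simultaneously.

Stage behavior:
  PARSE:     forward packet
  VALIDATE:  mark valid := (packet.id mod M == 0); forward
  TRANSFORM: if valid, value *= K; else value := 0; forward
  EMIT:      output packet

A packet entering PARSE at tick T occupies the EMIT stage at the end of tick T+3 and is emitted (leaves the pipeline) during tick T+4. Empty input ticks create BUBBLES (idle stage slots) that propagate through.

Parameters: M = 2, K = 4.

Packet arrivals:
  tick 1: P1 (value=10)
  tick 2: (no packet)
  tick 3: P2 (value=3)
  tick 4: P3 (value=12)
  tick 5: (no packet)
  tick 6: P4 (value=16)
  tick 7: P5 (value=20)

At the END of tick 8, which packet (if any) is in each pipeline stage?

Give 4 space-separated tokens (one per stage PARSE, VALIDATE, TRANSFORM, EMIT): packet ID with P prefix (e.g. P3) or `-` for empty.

Tick 1: [PARSE:P1(v=10,ok=F), VALIDATE:-, TRANSFORM:-, EMIT:-] out:-; in:P1
Tick 2: [PARSE:-, VALIDATE:P1(v=10,ok=F), TRANSFORM:-, EMIT:-] out:-; in:-
Tick 3: [PARSE:P2(v=3,ok=F), VALIDATE:-, TRANSFORM:P1(v=0,ok=F), EMIT:-] out:-; in:P2
Tick 4: [PARSE:P3(v=12,ok=F), VALIDATE:P2(v=3,ok=T), TRANSFORM:-, EMIT:P1(v=0,ok=F)] out:-; in:P3
Tick 5: [PARSE:-, VALIDATE:P3(v=12,ok=F), TRANSFORM:P2(v=12,ok=T), EMIT:-] out:P1(v=0); in:-
Tick 6: [PARSE:P4(v=16,ok=F), VALIDATE:-, TRANSFORM:P3(v=0,ok=F), EMIT:P2(v=12,ok=T)] out:-; in:P4
Tick 7: [PARSE:P5(v=20,ok=F), VALIDATE:P4(v=16,ok=T), TRANSFORM:-, EMIT:P3(v=0,ok=F)] out:P2(v=12); in:P5
Tick 8: [PARSE:-, VALIDATE:P5(v=20,ok=F), TRANSFORM:P4(v=64,ok=T), EMIT:-] out:P3(v=0); in:-
At end of tick 8: ['-', 'P5', 'P4', '-']

Answer: - P5 P4 -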